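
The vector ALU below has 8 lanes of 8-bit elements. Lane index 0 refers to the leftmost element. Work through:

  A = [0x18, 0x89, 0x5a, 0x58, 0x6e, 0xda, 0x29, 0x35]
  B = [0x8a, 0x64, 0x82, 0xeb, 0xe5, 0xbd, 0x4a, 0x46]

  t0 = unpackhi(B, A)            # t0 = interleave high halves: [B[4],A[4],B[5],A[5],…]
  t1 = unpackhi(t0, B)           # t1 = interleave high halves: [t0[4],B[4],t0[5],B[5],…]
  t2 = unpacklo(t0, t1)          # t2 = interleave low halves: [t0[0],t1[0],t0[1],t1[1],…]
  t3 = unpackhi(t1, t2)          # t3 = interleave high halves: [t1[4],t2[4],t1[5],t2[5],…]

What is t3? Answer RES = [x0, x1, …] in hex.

RES = [ 0x46  0xbd  0x4a  0x29  0x35  0xda  0x46  0xbd ]

t0 = [0xe5, 0x6e, 0xbd, 0xda, 0x4a, 0x29, 0x46, 0x35]
t1 = [0x4a, 0xe5, 0x29, 0xbd, 0x46, 0x4a, 0x35, 0x46]
t2 = [0xe5, 0x4a, 0x6e, 0xe5, 0xbd, 0x29, 0xda, 0xbd]
t3 = [0x46, 0xbd, 0x4a, 0x29, 0x35, 0xda, 0x46, 0xbd]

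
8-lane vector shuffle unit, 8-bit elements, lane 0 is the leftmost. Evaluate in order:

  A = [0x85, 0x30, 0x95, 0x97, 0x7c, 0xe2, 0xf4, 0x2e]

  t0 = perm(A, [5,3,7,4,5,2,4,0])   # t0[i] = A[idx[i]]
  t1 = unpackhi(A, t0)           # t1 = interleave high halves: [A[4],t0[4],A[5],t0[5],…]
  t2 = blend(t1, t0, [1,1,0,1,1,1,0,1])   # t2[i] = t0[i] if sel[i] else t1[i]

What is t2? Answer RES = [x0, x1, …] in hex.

RES = [0xe2, 0x97, 0xe2, 0x7c, 0xe2, 0x95, 0x2e, 0x85]

  t0: e2 97 2e 7c e2 95 7c 85
  t1: 7c e2 e2 95 f4 7c 2e 85
  t2: e2 97 e2 7c e2 95 2e 85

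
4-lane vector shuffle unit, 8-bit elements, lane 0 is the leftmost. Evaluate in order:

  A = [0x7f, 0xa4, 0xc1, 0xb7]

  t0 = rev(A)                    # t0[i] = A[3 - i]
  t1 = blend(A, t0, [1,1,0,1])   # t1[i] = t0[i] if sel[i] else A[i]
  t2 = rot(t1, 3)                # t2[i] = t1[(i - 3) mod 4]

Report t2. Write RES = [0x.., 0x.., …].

  t0: b7 c1 a4 7f
  t1: b7 c1 c1 7f
  t2: c1 c1 7f b7

RES = [ 0xc1  0xc1  0x7f  0xb7 ]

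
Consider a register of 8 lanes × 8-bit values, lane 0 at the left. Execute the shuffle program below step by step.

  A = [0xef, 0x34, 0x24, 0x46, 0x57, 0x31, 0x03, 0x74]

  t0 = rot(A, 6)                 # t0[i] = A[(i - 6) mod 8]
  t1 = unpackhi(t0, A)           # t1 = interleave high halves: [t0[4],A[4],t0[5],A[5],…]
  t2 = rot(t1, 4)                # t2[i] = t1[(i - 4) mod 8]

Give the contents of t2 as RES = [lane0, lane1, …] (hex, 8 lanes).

RES = [0xef, 0x03, 0x34, 0x74, 0x03, 0x57, 0x74, 0x31]

→ t0 |24|46|57|31|03|74|ef|34|
→ t1 |03|57|74|31|ef|03|34|74|
→ t2 |ef|03|34|74|03|57|74|31|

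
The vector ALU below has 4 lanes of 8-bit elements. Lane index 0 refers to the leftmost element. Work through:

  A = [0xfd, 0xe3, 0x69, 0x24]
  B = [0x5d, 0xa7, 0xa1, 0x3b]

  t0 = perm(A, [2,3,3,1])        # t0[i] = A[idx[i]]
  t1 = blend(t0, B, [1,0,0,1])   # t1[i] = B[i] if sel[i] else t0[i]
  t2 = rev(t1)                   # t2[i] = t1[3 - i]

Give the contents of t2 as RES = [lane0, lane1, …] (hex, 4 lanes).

RES = [ 0x3b  0x24  0x24  0x5d ]

→ t0 |69|24|24|e3|
→ t1 |5d|24|24|3b|
→ t2 |3b|24|24|5d|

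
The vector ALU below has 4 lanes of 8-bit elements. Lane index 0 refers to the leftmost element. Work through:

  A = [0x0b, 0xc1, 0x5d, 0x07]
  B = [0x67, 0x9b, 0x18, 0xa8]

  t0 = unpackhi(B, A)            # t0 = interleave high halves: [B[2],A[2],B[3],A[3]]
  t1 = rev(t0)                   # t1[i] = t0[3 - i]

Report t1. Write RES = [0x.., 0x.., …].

  t0: 18 5d a8 07
  t1: 07 a8 5d 18

RES = [0x07, 0xa8, 0x5d, 0x18]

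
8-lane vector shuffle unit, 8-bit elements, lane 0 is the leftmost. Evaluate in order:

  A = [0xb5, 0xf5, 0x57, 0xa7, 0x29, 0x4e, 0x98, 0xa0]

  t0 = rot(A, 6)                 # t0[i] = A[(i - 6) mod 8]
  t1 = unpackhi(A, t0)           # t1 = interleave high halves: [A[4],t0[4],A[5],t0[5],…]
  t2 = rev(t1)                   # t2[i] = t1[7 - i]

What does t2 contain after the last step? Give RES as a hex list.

  t0: 57 a7 29 4e 98 a0 b5 f5
  t1: 29 98 4e a0 98 b5 a0 f5
  t2: f5 a0 b5 98 a0 4e 98 29

RES = [0xf5, 0xa0, 0xb5, 0x98, 0xa0, 0x4e, 0x98, 0x29]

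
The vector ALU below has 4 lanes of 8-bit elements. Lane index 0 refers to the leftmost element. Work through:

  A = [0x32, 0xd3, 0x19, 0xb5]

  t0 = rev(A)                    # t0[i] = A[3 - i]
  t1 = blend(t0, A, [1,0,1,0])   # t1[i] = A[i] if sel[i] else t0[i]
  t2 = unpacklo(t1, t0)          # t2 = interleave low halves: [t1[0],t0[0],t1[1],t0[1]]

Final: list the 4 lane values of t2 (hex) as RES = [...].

RES = [ 0x32  0xb5  0x19  0x19 ]

  t0: b5 19 d3 32
  t1: 32 19 19 32
  t2: 32 b5 19 19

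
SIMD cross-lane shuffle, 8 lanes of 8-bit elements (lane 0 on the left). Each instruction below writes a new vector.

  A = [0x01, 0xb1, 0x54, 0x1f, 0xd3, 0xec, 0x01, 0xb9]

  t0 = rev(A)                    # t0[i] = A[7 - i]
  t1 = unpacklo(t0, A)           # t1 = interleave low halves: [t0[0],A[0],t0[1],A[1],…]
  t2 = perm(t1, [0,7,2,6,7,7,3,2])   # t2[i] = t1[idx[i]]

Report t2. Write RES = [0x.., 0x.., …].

→ t0 |b9|01|ec|d3|1f|54|b1|01|
→ t1 |b9|01|01|b1|ec|54|d3|1f|
→ t2 |b9|1f|01|d3|1f|1f|b1|01|

RES = [0xb9, 0x1f, 0x01, 0xd3, 0x1f, 0x1f, 0xb1, 0x01]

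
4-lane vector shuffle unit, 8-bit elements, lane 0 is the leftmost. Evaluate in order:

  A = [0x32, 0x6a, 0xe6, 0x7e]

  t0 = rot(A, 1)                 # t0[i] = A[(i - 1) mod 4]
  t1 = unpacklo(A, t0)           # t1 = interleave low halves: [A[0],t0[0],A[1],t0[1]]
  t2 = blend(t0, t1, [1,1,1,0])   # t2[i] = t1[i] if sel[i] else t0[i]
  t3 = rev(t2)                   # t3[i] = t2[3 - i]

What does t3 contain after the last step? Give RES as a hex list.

RES = [ 0xe6  0x6a  0x7e  0x32 ]

→ t0 |7e|32|6a|e6|
→ t1 |32|7e|6a|32|
→ t2 |32|7e|6a|e6|
→ t3 |e6|6a|7e|32|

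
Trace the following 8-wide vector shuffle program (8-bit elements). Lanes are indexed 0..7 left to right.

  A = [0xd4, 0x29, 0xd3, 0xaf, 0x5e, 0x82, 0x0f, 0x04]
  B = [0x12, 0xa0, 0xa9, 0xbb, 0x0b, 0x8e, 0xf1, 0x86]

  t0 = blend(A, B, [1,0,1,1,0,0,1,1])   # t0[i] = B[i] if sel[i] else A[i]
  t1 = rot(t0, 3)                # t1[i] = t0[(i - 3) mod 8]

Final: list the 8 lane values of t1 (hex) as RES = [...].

→ t0 |12|29|a9|bb|5e|82|f1|86|
→ t1 |82|f1|86|12|29|a9|bb|5e|

RES = [ 0x82  0xf1  0x86  0x12  0x29  0xa9  0xbb  0x5e ]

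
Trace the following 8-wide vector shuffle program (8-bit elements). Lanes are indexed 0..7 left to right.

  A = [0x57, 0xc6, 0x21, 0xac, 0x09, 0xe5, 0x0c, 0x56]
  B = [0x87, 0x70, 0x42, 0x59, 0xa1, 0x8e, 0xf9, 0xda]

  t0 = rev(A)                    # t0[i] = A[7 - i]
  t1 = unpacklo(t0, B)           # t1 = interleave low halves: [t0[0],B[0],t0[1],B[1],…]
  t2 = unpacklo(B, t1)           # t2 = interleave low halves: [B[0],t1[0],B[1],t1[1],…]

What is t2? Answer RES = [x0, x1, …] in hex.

RES = [ 0x87  0x56  0x70  0x87  0x42  0x0c  0x59  0x70 ]

t0 = [0x56, 0x0c, 0xe5, 0x09, 0xac, 0x21, 0xc6, 0x57]
t1 = [0x56, 0x87, 0x0c, 0x70, 0xe5, 0x42, 0x09, 0x59]
t2 = [0x87, 0x56, 0x70, 0x87, 0x42, 0x0c, 0x59, 0x70]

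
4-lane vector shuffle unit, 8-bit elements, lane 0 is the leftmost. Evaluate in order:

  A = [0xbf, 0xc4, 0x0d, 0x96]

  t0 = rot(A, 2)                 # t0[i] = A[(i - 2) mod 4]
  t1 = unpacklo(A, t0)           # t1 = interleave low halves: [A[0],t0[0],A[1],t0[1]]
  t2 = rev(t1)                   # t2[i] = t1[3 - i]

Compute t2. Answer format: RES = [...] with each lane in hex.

RES = [ 0x96  0xc4  0x0d  0xbf ]

  t0: 0d 96 bf c4
  t1: bf 0d c4 96
  t2: 96 c4 0d bf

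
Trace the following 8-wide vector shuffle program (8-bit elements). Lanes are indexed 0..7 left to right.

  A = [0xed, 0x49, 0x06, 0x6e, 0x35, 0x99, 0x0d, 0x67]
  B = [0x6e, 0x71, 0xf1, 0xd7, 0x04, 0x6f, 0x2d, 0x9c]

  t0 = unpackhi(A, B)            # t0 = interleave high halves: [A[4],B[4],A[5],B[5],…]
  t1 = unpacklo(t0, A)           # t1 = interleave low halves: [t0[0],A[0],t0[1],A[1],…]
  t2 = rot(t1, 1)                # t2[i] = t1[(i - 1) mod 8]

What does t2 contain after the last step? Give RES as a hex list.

RES = [ 0x6e  0x35  0xed  0x04  0x49  0x99  0x06  0x6f ]

→ t0 |35|04|99|6f|0d|2d|67|9c|
→ t1 |35|ed|04|49|99|06|6f|6e|
→ t2 |6e|35|ed|04|49|99|06|6f|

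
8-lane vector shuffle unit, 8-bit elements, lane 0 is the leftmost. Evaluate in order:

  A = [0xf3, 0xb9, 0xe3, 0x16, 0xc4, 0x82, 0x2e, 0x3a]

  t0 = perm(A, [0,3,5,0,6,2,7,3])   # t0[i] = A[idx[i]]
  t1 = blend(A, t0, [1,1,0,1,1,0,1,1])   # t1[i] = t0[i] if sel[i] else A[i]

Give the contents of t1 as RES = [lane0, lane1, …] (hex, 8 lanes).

RES = [0xf3, 0x16, 0xe3, 0xf3, 0x2e, 0x82, 0x3a, 0x16]

  t0: f3 16 82 f3 2e e3 3a 16
  t1: f3 16 e3 f3 2e 82 3a 16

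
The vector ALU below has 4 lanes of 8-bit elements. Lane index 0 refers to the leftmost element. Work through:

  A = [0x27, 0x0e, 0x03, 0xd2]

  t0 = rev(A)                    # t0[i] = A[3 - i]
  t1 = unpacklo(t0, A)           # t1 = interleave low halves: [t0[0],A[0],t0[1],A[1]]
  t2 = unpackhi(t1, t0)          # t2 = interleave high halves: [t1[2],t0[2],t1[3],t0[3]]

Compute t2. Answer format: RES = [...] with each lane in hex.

  t0: d2 03 0e 27
  t1: d2 27 03 0e
  t2: 03 0e 0e 27

RES = [0x03, 0x0e, 0x0e, 0x27]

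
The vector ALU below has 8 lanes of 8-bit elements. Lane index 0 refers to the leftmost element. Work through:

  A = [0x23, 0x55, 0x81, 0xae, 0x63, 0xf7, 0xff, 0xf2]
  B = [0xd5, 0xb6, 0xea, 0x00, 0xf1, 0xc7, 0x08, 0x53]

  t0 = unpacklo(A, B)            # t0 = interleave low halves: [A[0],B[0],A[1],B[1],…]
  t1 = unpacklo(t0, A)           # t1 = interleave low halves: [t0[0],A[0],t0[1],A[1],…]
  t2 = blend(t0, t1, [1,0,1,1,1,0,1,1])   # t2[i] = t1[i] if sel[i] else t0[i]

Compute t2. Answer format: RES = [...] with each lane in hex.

RES = [ 0x23  0xd5  0xd5  0x55  0x55  0xea  0xb6  0xae ]

  t0: 23 d5 55 b6 81 ea ae 00
  t1: 23 23 d5 55 55 81 b6 ae
  t2: 23 d5 d5 55 55 ea b6 ae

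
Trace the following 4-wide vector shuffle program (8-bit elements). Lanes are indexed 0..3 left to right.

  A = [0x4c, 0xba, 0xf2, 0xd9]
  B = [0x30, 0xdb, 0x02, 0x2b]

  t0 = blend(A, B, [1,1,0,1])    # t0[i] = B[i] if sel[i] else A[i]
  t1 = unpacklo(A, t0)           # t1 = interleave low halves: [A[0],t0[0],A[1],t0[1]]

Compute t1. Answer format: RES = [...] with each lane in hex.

→ t0 |30|db|f2|2b|
→ t1 |4c|30|ba|db|

RES = [ 0x4c  0x30  0xba  0xdb ]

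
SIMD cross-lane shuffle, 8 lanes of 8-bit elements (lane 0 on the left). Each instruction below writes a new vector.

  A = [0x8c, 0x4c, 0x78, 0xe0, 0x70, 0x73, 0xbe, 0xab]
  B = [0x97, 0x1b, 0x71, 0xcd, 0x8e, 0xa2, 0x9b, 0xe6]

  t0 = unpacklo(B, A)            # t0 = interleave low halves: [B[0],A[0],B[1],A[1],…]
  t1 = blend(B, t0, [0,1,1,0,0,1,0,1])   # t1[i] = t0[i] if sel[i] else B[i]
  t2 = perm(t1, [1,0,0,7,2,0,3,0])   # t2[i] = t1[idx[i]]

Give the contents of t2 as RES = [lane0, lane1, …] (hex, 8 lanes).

RES = [0x8c, 0x97, 0x97, 0xe0, 0x1b, 0x97, 0xcd, 0x97]

→ t0 |97|8c|1b|4c|71|78|cd|e0|
→ t1 |97|8c|1b|cd|8e|78|9b|e0|
→ t2 |8c|97|97|e0|1b|97|cd|97|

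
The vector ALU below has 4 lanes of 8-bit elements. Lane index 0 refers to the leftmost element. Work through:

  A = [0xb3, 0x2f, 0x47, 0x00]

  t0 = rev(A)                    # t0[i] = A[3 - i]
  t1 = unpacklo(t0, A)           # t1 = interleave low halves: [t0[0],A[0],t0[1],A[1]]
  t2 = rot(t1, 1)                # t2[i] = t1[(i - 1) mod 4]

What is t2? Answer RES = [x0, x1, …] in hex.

→ t0 |00|47|2f|b3|
→ t1 |00|b3|47|2f|
→ t2 |2f|00|b3|47|

RES = [ 0x2f  0x00  0xb3  0x47 ]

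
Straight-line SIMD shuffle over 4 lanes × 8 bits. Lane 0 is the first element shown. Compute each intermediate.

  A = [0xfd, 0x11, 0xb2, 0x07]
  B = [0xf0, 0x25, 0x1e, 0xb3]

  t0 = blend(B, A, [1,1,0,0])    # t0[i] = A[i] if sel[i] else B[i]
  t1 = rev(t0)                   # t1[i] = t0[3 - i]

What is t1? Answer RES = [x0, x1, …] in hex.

→ t0 |fd|11|1e|b3|
→ t1 |b3|1e|11|fd|

RES = [0xb3, 0x1e, 0x11, 0xfd]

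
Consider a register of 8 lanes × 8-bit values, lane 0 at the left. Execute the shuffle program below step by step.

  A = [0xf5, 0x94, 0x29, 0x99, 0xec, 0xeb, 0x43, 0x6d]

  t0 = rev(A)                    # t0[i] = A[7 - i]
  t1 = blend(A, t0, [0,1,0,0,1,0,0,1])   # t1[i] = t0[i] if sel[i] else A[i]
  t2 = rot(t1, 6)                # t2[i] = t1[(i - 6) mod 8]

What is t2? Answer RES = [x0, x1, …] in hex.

RES = [0x29, 0x99, 0x99, 0xeb, 0x43, 0xf5, 0xf5, 0x43]

t0 = [0x6d, 0x43, 0xeb, 0xec, 0x99, 0x29, 0x94, 0xf5]
t1 = [0xf5, 0x43, 0x29, 0x99, 0x99, 0xeb, 0x43, 0xf5]
t2 = [0x29, 0x99, 0x99, 0xeb, 0x43, 0xf5, 0xf5, 0x43]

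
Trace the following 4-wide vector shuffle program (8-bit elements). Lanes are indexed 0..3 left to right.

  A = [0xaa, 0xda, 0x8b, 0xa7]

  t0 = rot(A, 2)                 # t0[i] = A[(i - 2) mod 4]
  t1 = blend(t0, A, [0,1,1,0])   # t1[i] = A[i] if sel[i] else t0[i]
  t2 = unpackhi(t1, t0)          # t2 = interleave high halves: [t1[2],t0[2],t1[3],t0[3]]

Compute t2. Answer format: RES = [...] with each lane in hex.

→ t0 |8b|a7|aa|da|
→ t1 |8b|da|8b|da|
→ t2 |8b|aa|da|da|

RES = [0x8b, 0xaa, 0xda, 0xda]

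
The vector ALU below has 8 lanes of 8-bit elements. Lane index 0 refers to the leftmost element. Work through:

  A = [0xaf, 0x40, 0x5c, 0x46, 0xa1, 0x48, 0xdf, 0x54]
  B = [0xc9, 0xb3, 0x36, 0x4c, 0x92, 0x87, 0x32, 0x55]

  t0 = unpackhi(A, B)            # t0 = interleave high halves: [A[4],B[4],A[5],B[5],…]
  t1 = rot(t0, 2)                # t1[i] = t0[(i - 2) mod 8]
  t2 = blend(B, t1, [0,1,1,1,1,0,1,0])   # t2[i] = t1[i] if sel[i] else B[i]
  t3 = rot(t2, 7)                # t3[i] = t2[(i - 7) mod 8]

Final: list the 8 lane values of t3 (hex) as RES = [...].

→ t0 |a1|92|48|87|df|32|54|55|
→ t1 |54|55|a1|92|48|87|df|32|
→ t2 |c9|55|a1|92|48|87|df|55|
→ t3 |55|a1|92|48|87|df|55|c9|

RES = [ 0x55  0xa1  0x92  0x48  0x87  0xdf  0x55  0xc9 ]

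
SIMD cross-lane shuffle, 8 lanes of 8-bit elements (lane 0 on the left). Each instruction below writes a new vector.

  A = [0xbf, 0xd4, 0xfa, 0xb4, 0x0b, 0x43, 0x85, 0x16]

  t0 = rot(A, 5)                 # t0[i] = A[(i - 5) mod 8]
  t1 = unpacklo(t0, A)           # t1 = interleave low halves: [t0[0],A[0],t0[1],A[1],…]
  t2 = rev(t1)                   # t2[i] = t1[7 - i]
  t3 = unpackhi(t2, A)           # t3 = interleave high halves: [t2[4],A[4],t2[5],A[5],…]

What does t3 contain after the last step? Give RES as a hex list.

RES = [0xd4, 0x0b, 0x0b, 0x43, 0xbf, 0x85, 0xb4, 0x16]

t0 = [0xb4, 0x0b, 0x43, 0x85, 0x16, 0xbf, 0xd4, 0xfa]
t1 = [0xb4, 0xbf, 0x0b, 0xd4, 0x43, 0xfa, 0x85, 0xb4]
t2 = [0xb4, 0x85, 0xfa, 0x43, 0xd4, 0x0b, 0xbf, 0xb4]
t3 = [0xd4, 0x0b, 0x0b, 0x43, 0xbf, 0x85, 0xb4, 0x16]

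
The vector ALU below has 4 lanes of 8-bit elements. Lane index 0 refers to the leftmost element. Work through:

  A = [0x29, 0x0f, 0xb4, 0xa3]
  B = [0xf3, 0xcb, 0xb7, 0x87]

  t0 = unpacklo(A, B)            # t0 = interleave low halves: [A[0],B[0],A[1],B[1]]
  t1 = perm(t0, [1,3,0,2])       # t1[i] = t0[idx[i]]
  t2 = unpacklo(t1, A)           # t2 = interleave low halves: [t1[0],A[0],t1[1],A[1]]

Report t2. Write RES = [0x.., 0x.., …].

  t0: 29 f3 0f cb
  t1: f3 cb 29 0f
  t2: f3 29 cb 0f

RES = [ 0xf3  0x29  0xcb  0x0f ]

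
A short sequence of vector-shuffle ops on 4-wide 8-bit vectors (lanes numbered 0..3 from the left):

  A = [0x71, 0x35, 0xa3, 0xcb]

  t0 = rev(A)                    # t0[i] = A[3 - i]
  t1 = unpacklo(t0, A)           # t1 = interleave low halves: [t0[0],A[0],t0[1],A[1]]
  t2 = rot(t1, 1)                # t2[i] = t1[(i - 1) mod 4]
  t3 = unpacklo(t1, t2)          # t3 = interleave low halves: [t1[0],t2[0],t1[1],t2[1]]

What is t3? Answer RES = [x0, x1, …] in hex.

RES = [ 0xcb  0x35  0x71  0xcb ]

t0 = [0xcb, 0xa3, 0x35, 0x71]
t1 = [0xcb, 0x71, 0xa3, 0x35]
t2 = [0x35, 0xcb, 0x71, 0xa3]
t3 = [0xcb, 0x35, 0x71, 0xcb]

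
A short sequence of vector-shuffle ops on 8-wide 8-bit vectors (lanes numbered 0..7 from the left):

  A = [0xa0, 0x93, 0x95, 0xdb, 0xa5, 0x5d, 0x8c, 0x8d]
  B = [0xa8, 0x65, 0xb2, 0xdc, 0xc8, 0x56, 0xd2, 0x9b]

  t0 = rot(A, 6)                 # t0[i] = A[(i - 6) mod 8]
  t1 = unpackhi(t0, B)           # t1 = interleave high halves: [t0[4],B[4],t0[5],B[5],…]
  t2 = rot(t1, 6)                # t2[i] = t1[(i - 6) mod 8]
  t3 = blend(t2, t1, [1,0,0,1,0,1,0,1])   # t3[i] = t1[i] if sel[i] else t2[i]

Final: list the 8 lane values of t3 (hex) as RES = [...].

t0 = [0x95, 0xdb, 0xa5, 0x5d, 0x8c, 0x8d, 0xa0, 0x93]
t1 = [0x8c, 0xc8, 0x8d, 0x56, 0xa0, 0xd2, 0x93, 0x9b]
t2 = [0x8d, 0x56, 0xa0, 0xd2, 0x93, 0x9b, 0x8c, 0xc8]
t3 = [0x8c, 0x56, 0xa0, 0x56, 0x93, 0xd2, 0x8c, 0x9b]

RES = [0x8c, 0x56, 0xa0, 0x56, 0x93, 0xd2, 0x8c, 0x9b]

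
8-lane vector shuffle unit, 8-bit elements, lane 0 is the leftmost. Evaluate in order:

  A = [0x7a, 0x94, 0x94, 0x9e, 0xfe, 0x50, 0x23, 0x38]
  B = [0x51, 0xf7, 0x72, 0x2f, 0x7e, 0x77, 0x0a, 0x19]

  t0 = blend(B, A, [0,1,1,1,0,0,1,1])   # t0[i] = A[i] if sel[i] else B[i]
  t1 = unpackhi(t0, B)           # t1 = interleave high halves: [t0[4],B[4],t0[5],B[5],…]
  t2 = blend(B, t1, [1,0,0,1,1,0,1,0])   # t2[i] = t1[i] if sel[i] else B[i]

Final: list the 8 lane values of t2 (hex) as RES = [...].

  t0: 51 94 94 9e 7e 77 23 38
  t1: 7e 7e 77 77 23 0a 38 19
  t2: 7e f7 72 77 23 77 38 19

RES = [0x7e, 0xf7, 0x72, 0x77, 0x23, 0x77, 0x38, 0x19]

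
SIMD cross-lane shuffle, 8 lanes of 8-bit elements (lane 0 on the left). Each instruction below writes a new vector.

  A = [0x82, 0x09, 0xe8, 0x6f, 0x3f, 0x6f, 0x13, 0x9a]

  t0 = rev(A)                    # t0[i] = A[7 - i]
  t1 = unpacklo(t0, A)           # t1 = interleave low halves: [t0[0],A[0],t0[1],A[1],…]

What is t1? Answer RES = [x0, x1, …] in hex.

→ t0 |9a|13|6f|3f|6f|e8|09|82|
→ t1 |9a|82|13|09|6f|e8|3f|6f|

RES = [0x9a, 0x82, 0x13, 0x09, 0x6f, 0xe8, 0x3f, 0x6f]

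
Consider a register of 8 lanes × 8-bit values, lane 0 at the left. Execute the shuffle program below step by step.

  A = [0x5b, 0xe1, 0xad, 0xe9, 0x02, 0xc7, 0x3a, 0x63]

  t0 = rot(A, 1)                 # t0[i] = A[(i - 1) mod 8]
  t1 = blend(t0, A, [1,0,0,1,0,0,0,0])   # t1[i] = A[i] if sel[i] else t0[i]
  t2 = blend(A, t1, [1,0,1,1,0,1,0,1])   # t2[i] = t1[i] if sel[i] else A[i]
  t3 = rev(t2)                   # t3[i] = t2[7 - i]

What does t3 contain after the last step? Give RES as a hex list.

→ t0 |63|5b|e1|ad|e9|02|c7|3a|
→ t1 |5b|5b|e1|e9|e9|02|c7|3a|
→ t2 |5b|e1|e1|e9|02|02|3a|3a|
→ t3 |3a|3a|02|02|e9|e1|e1|5b|

RES = [0x3a, 0x3a, 0x02, 0x02, 0xe9, 0xe1, 0xe1, 0x5b]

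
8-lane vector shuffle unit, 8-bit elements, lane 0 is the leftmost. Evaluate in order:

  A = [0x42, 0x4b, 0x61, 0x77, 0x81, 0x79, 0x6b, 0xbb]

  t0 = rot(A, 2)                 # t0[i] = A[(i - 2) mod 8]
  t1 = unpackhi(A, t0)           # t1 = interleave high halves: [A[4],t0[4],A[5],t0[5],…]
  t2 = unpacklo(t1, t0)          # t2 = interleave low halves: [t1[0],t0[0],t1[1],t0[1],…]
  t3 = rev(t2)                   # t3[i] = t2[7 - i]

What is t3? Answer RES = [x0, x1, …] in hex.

RES = [ 0x4b  0x77  0x42  0x79  0xbb  0x61  0x6b  0x81 ]

  t0: 6b bb 42 4b 61 77 81 79
  t1: 81 61 79 77 6b 81 bb 79
  t2: 81 6b 61 bb 79 42 77 4b
  t3: 4b 77 42 79 bb 61 6b 81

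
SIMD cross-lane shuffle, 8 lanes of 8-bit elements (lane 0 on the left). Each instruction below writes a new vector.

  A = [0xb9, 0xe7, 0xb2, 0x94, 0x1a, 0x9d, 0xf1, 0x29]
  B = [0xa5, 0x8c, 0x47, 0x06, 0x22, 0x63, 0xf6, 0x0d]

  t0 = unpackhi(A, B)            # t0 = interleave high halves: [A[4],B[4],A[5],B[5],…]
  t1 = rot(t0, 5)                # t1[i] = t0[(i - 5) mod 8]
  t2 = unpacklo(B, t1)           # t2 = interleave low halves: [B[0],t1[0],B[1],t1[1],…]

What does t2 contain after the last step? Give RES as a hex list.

RES = [ 0xa5  0x63  0x8c  0xf1  0x47  0xf6  0x06  0x29 ]

→ t0 |1a|22|9d|63|f1|f6|29|0d|
→ t1 |63|f1|f6|29|0d|1a|22|9d|
→ t2 |a5|63|8c|f1|47|f6|06|29|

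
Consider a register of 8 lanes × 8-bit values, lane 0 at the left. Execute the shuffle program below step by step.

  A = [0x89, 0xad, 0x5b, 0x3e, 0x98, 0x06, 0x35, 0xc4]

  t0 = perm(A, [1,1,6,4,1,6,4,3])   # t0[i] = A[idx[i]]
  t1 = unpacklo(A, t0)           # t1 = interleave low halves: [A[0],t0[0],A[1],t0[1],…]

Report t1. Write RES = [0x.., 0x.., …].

→ t0 |ad|ad|35|98|ad|35|98|3e|
→ t1 |89|ad|ad|ad|5b|35|3e|98|

RES = [ 0x89  0xad  0xad  0xad  0x5b  0x35  0x3e  0x98 ]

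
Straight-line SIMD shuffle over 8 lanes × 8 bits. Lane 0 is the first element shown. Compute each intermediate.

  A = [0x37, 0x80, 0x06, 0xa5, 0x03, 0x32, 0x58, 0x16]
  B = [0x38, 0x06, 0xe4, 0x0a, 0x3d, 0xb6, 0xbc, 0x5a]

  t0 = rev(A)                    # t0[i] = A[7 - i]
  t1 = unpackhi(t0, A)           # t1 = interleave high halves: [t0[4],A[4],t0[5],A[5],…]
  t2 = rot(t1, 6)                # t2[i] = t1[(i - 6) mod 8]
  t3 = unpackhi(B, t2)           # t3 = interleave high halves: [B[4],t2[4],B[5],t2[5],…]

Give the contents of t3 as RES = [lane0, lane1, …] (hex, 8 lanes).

RES = [ 0x3d  0x37  0xb6  0x16  0xbc  0xa5  0x5a  0x03 ]

  t0: 16 58 32 03 a5 06 80 37
  t1: a5 03 06 32 80 58 37 16
  t2: 06 32 80 58 37 16 a5 03
  t3: 3d 37 b6 16 bc a5 5a 03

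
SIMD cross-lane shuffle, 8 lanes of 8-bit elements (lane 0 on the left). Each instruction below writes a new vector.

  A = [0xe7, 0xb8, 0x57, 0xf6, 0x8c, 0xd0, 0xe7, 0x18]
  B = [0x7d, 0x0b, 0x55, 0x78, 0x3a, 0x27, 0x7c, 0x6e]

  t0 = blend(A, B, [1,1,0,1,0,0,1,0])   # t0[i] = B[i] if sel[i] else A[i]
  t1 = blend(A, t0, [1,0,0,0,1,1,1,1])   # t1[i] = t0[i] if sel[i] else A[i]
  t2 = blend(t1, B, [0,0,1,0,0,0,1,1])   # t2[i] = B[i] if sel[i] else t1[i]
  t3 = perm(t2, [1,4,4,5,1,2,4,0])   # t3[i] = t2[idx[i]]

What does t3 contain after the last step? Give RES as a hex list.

  t0: 7d 0b 57 78 8c d0 7c 18
  t1: 7d b8 57 f6 8c d0 7c 18
  t2: 7d b8 55 f6 8c d0 7c 6e
  t3: b8 8c 8c d0 b8 55 8c 7d

RES = [ 0xb8  0x8c  0x8c  0xd0  0xb8  0x55  0x8c  0x7d ]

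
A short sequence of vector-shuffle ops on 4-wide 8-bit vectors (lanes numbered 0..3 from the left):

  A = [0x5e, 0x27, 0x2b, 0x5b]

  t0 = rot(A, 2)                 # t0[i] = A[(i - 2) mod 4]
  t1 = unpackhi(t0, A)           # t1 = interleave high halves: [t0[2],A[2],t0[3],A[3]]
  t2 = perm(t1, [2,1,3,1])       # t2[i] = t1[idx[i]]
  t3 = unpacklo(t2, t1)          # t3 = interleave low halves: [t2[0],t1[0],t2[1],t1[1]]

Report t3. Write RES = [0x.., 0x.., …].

  t0: 2b 5b 5e 27
  t1: 5e 2b 27 5b
  t2: 27 2b 5b 2b
  t3: 27 5e 2b 2b

RES = [ 0x27  0x5e  0x2b  0x2b ]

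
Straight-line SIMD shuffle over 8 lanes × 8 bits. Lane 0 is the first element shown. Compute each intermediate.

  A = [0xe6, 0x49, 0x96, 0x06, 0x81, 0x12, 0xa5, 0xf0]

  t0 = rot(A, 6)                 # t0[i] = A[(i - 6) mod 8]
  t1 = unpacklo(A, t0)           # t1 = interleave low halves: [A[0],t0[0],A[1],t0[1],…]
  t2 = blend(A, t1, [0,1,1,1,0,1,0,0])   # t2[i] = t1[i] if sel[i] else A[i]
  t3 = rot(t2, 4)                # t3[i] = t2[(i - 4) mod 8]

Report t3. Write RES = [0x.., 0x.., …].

→ t0 |96|06|81|12|a5|f0|e6|49|
→ t1 |e6|96|49|06|96|81|06|12|
→ t2 |e6|96|49|06|81|81|a5|f0|
→ t3 |81|81|a5|f0|e6|96|49|06|

RES = [ 0x81  0x81  0xa5  0xf0  0xe6  0x96  0x49  0x06 ]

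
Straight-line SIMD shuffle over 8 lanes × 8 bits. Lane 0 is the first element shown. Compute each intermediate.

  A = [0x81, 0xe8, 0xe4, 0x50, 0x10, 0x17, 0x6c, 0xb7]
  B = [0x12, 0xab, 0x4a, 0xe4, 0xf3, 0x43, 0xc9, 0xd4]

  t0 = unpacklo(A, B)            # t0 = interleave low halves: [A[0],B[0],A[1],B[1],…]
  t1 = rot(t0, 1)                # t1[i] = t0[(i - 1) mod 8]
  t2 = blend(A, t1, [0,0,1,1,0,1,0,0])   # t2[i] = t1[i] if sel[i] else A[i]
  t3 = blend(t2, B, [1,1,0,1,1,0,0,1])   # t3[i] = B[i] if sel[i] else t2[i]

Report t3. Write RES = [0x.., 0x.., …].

t0 = [0x81, 0x12, 0xe8, 0xab, 0xe4, 0x4a, 0x50, 0xe4]
t1 = [0xe4, 0x81, 0x12, 0xe8, 0xab, 0xe4, 0x4a, 0x50]
t2 = [0x81, 0xe8, 0x12, 0xe8, 0x10, 0xe4, 0x6c, 0xb7]
t3 = [0x12, 0xab, 0x12, 0xe4, 0xf3, 0xe4, 0x6c, 0xd4]

RES = [0x12, 0xab, 0x12, 0xe4, 0xf3, 0xe4, 0x6c, 0xd4]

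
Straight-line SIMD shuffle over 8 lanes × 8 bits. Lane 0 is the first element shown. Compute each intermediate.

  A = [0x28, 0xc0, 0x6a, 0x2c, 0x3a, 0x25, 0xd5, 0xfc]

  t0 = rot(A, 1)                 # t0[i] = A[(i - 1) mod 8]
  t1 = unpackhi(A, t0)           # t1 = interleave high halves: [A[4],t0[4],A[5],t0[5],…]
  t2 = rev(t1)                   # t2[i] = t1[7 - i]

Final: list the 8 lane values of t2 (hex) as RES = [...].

RES = [0xd5, 0xfc, 0x25, 0xd5, 0x3a, 0x25, 0x2c, 0x3a]

  t0: fc 28 c0 6a 2c 3a 25 d5
  t1: 3a 2c 25 3a d5 25 fc d5
  t2: d5 fc 25 d5 3a 25 2c 3a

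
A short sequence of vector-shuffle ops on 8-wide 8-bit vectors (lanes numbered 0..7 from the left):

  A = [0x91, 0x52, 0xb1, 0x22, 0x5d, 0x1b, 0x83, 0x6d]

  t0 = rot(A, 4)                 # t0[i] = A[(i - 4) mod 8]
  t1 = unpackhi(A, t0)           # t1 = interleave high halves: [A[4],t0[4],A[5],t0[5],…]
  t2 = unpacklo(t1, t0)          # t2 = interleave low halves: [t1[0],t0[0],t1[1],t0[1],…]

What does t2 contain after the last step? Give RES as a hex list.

RES = [ 0x5d  0x5d  0x91  0x1b  0x1b  0x83  0x52  0x6d ]

→ t0 |5d|1b|83|6d|91|52|b1|22|
→ t1 |5d|91|1b|52|83|b1|6d|22|
→ t2 |5d|5d|91|1b|1b|83|52|6d|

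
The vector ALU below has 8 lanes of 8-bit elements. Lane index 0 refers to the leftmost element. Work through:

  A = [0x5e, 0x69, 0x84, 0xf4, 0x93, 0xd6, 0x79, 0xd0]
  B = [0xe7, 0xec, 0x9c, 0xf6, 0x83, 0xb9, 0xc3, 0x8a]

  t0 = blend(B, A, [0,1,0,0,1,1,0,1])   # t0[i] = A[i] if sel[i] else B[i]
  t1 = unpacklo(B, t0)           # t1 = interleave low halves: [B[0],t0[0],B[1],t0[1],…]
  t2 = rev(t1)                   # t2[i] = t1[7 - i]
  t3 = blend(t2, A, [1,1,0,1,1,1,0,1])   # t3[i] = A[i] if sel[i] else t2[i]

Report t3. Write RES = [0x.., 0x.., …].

  t0: e7 69 9c f6 93 d6 c3 d0
  t1: e7 e7 ec 69 9c 9c f6 f6
  t2: f6 f6 9c 9c 69 ec e7 e7
  t3: 5e 69 9c f4 93 d6 e7 d0

RES = [0x5e, 0x69, 0x9c, 0xf4, 0x93, 0xd6, 0xe7, 0xd0]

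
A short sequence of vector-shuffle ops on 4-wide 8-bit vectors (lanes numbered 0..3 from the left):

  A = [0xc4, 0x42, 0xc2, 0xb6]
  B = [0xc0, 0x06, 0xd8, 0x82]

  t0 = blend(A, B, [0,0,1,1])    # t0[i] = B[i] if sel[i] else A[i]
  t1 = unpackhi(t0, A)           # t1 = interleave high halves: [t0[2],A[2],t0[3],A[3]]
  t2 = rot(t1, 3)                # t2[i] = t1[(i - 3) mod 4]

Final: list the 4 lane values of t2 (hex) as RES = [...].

→ t0 |c4|42|d8|82|
→ t1 |d8|c2|82|b6|
→ t2 |c2|82|b6|d8|

RES = [ 0xc2  0x82  0xb6  0xd8 ]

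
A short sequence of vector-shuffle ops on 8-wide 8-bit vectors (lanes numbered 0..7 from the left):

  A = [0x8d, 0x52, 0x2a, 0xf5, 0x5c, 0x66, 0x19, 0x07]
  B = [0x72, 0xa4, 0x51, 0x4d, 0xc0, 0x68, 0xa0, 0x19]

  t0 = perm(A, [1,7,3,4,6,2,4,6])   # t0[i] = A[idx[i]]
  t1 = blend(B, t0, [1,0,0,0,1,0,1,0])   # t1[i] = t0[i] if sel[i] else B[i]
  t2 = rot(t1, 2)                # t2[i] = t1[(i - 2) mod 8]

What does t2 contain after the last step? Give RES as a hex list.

  t0: 52 07 f5 5c 19 2a 5c 19
  t1: 52 a4 51 4d 19 68 5c 19
  t2: 5c 19 52 a4 51 4d 19 68

RES = [0x5c, 0x19, 0x52, 0xa4, 0x51, 0x4d, 0x19, 0x68]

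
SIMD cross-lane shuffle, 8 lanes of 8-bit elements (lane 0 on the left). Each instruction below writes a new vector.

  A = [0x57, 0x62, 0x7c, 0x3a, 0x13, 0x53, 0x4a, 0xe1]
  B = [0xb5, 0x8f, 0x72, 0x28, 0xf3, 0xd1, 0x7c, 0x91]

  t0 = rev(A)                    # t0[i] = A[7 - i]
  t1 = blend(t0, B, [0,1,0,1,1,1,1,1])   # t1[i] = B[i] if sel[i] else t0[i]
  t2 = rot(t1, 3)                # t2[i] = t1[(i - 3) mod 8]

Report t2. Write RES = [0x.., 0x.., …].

RES = [0xd1, 0x7c, 0x91, 0xe1, 0x8f, 0x53, 0x28, 0xf3]

→ t0 |e1|4a|53|13|3a|7c|62|57|
→ t1 |e1|8f|53|28|f3|d1|7c|91|
→ t2 |d1|7c|91|e1|8f|53|28|f3|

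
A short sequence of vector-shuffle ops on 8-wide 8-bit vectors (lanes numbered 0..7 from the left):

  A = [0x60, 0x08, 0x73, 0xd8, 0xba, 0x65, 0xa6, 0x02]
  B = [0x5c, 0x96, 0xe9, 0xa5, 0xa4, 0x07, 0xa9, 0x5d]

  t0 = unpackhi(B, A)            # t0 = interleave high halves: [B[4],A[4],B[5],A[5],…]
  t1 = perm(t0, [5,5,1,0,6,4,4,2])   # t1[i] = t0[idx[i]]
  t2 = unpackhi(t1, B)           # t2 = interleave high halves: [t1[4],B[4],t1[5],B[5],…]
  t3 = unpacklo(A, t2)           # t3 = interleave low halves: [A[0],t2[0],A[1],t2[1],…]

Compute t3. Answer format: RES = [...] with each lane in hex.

RES = [ 0x60  0x5d  0x08  0xa4  0x73  0xa9  0xd8  0x07 ]

  t0: a4 ba 07 65 a9 a6 5d 02
  t1: a6 a6 ba a4 5d a9 a9 07
  t2: 5d a4 a9 07 a9 a9 07 5d
  t3: 60 5d 08 a4 73 a9 d8 07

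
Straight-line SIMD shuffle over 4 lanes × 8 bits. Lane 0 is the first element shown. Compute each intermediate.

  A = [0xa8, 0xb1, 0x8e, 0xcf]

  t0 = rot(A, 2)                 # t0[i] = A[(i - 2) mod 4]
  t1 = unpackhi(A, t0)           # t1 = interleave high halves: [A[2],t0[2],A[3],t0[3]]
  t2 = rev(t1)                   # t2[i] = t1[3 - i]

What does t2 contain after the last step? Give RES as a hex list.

t0 = [0x8e, 0xcf, 0xa8, 0xb1]
t1 = [0x8e, 0xa8, 0xcf, 0xb1]
t2 = [0xb1, 0xcf, 0xa8, 0x8e]

RES = [0xb1, 0xcf, 0xa8, 0x8e]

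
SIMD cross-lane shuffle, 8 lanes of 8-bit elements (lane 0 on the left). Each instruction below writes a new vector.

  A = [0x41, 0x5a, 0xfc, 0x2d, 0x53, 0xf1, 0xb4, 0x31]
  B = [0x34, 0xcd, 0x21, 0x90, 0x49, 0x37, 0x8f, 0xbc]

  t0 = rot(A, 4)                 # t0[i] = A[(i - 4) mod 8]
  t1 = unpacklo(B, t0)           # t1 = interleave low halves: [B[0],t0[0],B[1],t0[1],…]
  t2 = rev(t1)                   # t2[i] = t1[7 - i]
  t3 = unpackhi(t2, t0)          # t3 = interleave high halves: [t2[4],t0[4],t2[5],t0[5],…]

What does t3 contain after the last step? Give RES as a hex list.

RES = [ 0xf1  0x41  0xcd  0x5a  0x53  0xfc  0x34  0x2d ]

→ t0 |53|f1|b4|31|41|5a|fc|2d|
→ t1 |34|53|cd|f1|21|b4|90|31|
→ t2 |31|90|b4|21|f1|cd|53|34|
→ t3 |f1|41|cd|5a|53|fc|34|2d|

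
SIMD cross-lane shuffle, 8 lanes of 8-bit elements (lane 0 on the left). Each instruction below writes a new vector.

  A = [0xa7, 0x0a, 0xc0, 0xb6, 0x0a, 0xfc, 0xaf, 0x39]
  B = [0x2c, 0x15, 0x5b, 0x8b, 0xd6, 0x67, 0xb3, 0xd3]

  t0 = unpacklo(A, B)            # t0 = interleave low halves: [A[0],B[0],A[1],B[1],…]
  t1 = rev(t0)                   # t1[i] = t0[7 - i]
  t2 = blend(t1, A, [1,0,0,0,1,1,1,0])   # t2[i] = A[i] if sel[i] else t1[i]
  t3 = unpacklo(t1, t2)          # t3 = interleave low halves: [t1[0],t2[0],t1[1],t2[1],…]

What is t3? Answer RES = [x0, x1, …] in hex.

RES = [0x8b, 0xa7, 0xb6, 0xb6, 0x5b, 0x5b, 0xc0, 0xc0]

t0 = [0xa7, 0x2c, 0x0a, 0x15, 0xc0, 0x5b, 0xb6, 0x8b]
t1 = [0x8b, 0xb6, 0x5b, 0xc0, 0x15, 0x0a, 0x2c, 0xa7]
t2 = [0xa7, 0xb6, 0x5b, 0xc0, 0x0a, 0xfc, 0xaf, 0xa7]
t3 = [0x8b, 0xa7, 0xb6, 0xb6, 0x5b, 0x5b, 0xc0, 0xc0]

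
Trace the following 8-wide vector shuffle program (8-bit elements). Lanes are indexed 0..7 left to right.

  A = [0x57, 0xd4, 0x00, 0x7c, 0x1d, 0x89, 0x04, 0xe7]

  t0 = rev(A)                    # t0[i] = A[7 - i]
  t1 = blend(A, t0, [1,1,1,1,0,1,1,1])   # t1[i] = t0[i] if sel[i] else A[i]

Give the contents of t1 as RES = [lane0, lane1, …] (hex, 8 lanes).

→ t0 |e7|04|89|1d|7c|00|d4|57|
→ t1 |e7|04|89|1d|1d|00|d4|57|

RES = [ 0xe7  0x04  0x89  0x1d  0x1d  0x00  0xd4  0x57 ]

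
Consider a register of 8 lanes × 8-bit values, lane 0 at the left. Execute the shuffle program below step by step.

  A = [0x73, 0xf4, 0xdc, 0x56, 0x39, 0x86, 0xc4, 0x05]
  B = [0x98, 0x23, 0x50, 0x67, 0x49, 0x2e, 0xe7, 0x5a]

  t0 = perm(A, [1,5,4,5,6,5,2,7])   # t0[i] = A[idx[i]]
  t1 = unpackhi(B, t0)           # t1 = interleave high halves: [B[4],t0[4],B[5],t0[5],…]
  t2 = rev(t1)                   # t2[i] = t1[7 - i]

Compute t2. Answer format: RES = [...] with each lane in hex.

RES = [ 0x05  0x5a  0xdc  0xe7  0x86  0x2e  0xc4  0x49 ]

→ t0 |f4|86|39|86|c4|86|dc|05|
→ t1 |49|c4|2e|86|e7|dc|5a|05|
→ t2 |05|5a|dc|e7|86|2e|c4|49|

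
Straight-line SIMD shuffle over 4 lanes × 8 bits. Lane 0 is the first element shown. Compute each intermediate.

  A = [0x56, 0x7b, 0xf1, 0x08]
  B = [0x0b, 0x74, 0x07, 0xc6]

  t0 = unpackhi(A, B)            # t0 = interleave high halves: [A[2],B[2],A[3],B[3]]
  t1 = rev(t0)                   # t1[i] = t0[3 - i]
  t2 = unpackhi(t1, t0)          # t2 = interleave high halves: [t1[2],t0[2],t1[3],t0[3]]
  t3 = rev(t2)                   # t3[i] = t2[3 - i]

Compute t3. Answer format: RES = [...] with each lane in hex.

RES = [0xc6, 0xf1, 0x08, 0x07]

t0 = [0xf1, 0x07, 0x08, 0xc6]
t1 = [0xc6, 0x08, 0x07, 0xf1]
t2 = [0x07, 0x08, 0xf1, 0xc6]
t3 = [0xc6, 0xf1, 0x08, 0x07]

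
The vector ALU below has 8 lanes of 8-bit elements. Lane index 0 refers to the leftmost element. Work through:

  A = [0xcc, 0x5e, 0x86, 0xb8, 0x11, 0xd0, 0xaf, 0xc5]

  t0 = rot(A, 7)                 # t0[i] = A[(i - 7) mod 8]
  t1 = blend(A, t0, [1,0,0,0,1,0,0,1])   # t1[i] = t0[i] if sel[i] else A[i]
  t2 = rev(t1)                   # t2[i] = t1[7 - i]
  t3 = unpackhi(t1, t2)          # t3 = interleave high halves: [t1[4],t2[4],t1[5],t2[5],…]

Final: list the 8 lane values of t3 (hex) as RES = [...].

RES = [ 0xd0  0xb8  0xd0  0x86  0xaf  0x5e  0xcc  0x5e ]

  t0: 5e 86 b8 11 d0 af c5 cc
  t1: 5e 5e 86 b8 d0 d0 af cc
  t2: cc af d0 d0 b8 86 5e 5e
  t3: d0 b8 d0 86 af 5e cc 5e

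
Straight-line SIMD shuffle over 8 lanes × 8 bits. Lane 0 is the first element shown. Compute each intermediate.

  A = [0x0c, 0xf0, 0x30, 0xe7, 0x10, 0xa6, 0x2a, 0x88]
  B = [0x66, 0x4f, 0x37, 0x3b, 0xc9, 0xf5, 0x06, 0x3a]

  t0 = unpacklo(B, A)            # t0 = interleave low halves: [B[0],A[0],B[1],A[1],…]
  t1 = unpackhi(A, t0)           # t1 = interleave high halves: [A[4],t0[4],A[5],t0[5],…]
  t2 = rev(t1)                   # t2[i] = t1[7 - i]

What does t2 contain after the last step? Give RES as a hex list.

t0 = [0x66, 0x0c, 0x4f, 0xf0, 0x37, 0x30, 0x3b, 0xe7]
t1 = [0x10, 0x37, 0xa6, 0x30, 0x2a, 0x3b, 0x88, 0xe7]
t2 = [0xe7, 0x88, 0x3b, 0x2a, 0x30, 0xa6, 0x37, 0x10]

RES = [ 0xe7  0x88  0x3b  0x2a  0x30  0xa6  0x37  0x10 ]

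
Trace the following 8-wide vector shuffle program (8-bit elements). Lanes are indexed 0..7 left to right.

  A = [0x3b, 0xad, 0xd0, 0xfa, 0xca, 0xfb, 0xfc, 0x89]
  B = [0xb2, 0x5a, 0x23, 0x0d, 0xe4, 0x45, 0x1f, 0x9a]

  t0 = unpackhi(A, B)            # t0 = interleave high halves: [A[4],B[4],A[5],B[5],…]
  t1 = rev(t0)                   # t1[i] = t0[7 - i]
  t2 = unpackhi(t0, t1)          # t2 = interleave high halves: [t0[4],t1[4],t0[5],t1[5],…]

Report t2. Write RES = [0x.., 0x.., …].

RES = [0xfc, 0x45, 0x1f, 0xfb, 0x89, 0xe4, 0x9a, 0xca]

→ t0 |ca|e4|fb|45|fc|1f|89|9a|
→ t1 |9a|89|1f|fc|45|fb|e4|ca|
→ t2 |fc|45|1f|fb|89|e4|9a|ca|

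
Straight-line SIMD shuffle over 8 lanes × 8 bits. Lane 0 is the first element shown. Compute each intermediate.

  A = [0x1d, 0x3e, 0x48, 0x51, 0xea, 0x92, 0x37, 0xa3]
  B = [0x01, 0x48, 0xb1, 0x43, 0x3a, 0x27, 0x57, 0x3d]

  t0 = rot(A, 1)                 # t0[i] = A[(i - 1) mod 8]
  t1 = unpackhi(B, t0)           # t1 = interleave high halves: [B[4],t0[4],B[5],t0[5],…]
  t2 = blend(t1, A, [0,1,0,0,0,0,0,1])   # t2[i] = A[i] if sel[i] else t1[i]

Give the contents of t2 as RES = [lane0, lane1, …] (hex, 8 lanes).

RES = [ 0x3a  0x3e  0x27  0xea  0x57  0x92  0x3d  0xa3 ]

t0 = [0xa3, 0x1d, 0x3e, 0x48, 0x51, 0xea, 0x92, 0x37]
t1 = [0x3a, 0x51, 0x27, 0xea, 0x57, 0x92, 0x3d, 0x37]
t2 = [0x3a, 0x3e, 0x27, 0xea, 0x57, 0x92, 0x3d, 0xa3]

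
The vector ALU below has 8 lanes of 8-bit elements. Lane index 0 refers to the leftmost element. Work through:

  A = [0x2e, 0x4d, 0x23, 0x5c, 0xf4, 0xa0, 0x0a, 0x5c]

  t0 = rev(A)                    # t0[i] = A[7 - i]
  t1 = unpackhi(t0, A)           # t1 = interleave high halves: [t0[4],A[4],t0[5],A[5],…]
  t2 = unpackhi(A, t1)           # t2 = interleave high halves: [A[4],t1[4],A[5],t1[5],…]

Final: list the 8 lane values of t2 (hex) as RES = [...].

→ t0 |5c|0a|a0|f4|5c|23|4d|2e|
→ t1 |5c|f4|23|a0|4d|0a|2e|5c|
→ t2 |f4|4d|a0|0a|0a|2e|5c|5c|

RES = [ 0xf4  0x4d  0xa0  0x0a  0x0a  0x2e  0x5c  0x5c ]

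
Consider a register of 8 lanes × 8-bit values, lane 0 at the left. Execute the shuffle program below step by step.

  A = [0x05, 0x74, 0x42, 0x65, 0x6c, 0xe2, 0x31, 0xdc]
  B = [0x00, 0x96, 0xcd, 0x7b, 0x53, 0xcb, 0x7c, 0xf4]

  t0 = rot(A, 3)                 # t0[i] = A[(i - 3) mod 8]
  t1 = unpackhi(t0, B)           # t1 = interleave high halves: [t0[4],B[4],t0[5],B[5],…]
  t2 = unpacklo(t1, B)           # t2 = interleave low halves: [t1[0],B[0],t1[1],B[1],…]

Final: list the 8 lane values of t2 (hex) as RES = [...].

  t0: e2 31 dc 05 74 42 65 6c
  t1: 74 53 42 cb 65 7c 6c f4
  t2: 74 00 53 96 42 cd cb 7b

RES = [0x74, 0x00, 0x53, 0x96, 0x42, 0xcd, 0xcb, 0x7b]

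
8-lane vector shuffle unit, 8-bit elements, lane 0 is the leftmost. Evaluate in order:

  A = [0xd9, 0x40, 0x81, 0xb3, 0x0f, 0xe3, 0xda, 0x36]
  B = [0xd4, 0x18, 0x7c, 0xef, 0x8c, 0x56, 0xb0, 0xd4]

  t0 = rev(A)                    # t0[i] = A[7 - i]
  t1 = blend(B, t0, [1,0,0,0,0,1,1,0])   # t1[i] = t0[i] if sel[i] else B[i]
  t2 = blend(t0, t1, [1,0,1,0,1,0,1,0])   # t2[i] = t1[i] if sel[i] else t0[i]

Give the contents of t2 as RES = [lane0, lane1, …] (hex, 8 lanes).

RES = [0x36, 0xda, 0x7c, 0x0f, 0x8c, 0x81, 0x40, 0xd9]

  t0: 36 da e3 0f b3 81 40 d9
  t1: 36 18 7c ef 8c 81 40 d4
  t2: 36 da 7c 0f 8c 81 40 d9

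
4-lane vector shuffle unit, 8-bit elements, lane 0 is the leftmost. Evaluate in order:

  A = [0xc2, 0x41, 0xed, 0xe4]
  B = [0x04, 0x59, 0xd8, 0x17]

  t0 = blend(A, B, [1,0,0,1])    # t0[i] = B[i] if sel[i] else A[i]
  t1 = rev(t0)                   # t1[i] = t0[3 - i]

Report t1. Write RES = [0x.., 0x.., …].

t0 = [0x04, 0x41, 0xed, 0x17]
t1 = [0x17, 0xed, 0x41, 0x04]

RES = [0x17, 0xed, 0x41, 0x04]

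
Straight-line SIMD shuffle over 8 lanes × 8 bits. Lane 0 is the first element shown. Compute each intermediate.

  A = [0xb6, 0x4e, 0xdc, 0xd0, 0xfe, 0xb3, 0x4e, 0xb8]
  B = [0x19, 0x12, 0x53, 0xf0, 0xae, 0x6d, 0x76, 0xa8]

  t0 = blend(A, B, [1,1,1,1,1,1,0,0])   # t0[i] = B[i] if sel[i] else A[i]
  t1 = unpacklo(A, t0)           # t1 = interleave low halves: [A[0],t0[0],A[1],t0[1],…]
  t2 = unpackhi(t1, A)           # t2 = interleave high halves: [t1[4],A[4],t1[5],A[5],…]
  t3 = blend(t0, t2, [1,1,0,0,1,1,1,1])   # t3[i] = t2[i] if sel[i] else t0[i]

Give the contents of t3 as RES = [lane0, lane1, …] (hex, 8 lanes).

→ t0 |19|12|53|f0|ae|6d|4e|b8|
→ t1 |b6|19|4e|12|dc|53|d0|f0|
→ t2 |dc|fe|53|b3|d0|4e|f0|b8|
→ t3 |dc|fe|53|f0|d0|4e|f0|b8|

RES = [0xdc, 0xfe, 0x53, 0xf0, 0xd0, 0x4e, 0xf0, 0xb8]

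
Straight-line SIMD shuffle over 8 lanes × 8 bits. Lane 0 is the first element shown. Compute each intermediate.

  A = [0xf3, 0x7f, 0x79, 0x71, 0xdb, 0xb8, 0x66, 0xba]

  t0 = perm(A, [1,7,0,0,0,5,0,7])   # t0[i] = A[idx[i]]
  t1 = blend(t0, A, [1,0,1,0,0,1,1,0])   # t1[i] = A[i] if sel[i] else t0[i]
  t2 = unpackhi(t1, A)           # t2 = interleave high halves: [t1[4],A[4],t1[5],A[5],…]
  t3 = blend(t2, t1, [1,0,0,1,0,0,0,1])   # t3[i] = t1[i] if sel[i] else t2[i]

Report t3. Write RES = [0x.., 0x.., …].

→ t0 |7f|ba|f3|f3|f3|b8|f3|ba|
→ t1 |f3|ba|79|f3|f3|b8|66|ba|
→ t2 |f3|db|b8|b8|66|66|ba|ba|
→ t3 |f3|db|b8|f3|66|66|ba|ba|

RES = [0xf3, 0xdb, 0xb8, 0xf3, 0x66, 0x66, 0xba, 0xba]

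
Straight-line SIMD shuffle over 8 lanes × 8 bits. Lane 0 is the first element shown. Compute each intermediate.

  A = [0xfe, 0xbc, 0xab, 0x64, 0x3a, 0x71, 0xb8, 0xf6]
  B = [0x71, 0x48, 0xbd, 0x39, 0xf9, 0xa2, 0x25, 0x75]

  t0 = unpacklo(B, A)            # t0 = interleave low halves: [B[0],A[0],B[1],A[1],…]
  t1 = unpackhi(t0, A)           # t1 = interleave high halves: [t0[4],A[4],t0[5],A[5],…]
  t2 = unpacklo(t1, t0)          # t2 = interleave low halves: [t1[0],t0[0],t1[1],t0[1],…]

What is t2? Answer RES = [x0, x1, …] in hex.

RES = [0xbd, 0x71, 0x3a, 0xfe, 0xab, 0x48, 0x71, 0xbc]

  t0: 71 fe 48 bc bd ab 39 64
  t1: bd 3a ab 71 39 b8 64 f6
  t2: bd 71 3a fe ab 48 71 bc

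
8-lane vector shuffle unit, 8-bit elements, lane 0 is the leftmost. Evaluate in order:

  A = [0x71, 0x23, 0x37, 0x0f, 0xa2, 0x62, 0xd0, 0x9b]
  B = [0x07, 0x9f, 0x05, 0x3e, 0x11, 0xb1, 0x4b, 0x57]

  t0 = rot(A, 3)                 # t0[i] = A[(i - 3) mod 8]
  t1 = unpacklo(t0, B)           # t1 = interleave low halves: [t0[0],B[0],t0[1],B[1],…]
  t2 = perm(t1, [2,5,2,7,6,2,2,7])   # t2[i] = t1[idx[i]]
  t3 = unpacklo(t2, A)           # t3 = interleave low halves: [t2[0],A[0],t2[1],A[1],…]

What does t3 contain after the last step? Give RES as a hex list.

RES = [0xd0, 0x71, 0x05, 0x23, 0xd0, 0x37, 0x3e, 0x0f]

t0 = [0x62, 0xd0, 0x9b, 0x71, 0x23, 0x37, 0x0f, 0xa2]
t1 = [0x62, 0x07, 0xd0, 0x9f, 0x9b, 0x05, 0x71, 0x3e]
t2 = [0xd0, 0x05, 0xd0, 0x3e, 0x71, 0xd0, 0xd0, 0x3e]
t3 = [0xd0, 0x71, 0x05, 0x23, 0xd0, 0x37, 0x3e, 0x0f]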